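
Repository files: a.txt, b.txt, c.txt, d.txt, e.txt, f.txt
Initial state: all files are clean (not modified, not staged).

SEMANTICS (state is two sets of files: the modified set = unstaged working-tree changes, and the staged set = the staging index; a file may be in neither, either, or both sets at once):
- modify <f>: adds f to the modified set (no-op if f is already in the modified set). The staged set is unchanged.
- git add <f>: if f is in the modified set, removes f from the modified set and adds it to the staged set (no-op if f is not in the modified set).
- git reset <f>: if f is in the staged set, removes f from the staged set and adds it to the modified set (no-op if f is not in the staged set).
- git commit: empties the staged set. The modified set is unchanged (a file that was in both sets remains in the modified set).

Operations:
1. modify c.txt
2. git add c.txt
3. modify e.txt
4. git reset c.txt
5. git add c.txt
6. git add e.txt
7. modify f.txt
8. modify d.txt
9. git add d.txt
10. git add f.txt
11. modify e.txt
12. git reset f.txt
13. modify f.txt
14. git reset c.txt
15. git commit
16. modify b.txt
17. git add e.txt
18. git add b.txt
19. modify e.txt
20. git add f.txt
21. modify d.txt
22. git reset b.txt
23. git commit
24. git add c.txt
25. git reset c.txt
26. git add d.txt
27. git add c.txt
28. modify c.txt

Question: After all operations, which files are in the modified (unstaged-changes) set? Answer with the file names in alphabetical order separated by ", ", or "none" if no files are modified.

Answer: b.txt, c.txt, e.txt

Derivation:
After op 1 (modify c.txt): modified={c.txt} staged={none}
After op 2 (git add c.txt): modified={none} staged={c.txt}
After op 3 (modify e.txt): modified={e.txt} staged={c.txt}
After op 4 (git reset c.txt): modified={c.txt, e.txt} staged={none}
After op 5 (git add c.txt): modified={e.txt} staged={c.txt}
After op 6 (git add e.txt): modified={none} staged={c.txt, e.txt}
After op 7 (modify f.txt): modified={f.txt} staged={c.txt, e.txt}
After op 8 (modify d.txt): modified={d.txt, f.txt} staged={c.txt, e.txt}
After op 9 (git add d.txt): modified={f.txt} staged={c.txt, d.txt, e.txt}
After op 10 (git add f.txt): modified={none} staged={c.txt, d.txt, e.txt, f.txt}
After op 11 (modify e.txt): modified={e.txt} staged={c.txt, d.txt, e.txt, f.txt}
After op 12 (git reset f.txt): modified={e.txt, f.txt} staged={c.txt, d.txt, e.txt}
After op 13 (modify f.txt): modified={e.txt, f.txt} staged={c.txt, d.txt, e.txt}
After op 14 (git reset c.txt): modified={c.txt, e.txt, f.txt} staged={d.txt, e.txt}
After op 15 (git commit): modified={c.txt, e.txt, f.txt} staged={none}
After op 16 (modify b.txt): modified={b.txt, c.txt, e.txt, f.txt} staged={none}
After op 17 (git add e.txt): modified={b.txt, c.txt, f.txt} staged={e.txt}
After op 18 (git add b.txt): modified={c.txt, f.txt} staged={b.txt, e.txt}
After op 19 (modify e.txt): modified={c.txt, e.txt, f.txt} staged={b.txt, e.txt}
After op 20 (git add f.txt): modified={c.txt, e.txt} staged={b.txt, e.txt, f.txt}
After op 21 (modify d.txt): modified={c.txt, d.txt, e.txt} staged={b.txt, e.txt, f.txt}
After op 22 (git reset b.txt): modified={b.txt, c.txt, d.txt, e.txt} staged={e.txt, f.txt}
After op 23 (git commit): modified={b.txt, c.txt, d.txt, e.txt} staged={none}
After op 24 (git add c.txt): modified={b.txt, d.txt, e.txt} staged={c.txt}
After op 25 (git reset c.txt): modified={b.txt, c.txt, d.txt, e.txt} staged={none}
After op 26 (git add d.txt): modified={b.txt, c.txt, e.txt} staged={d.txt}
After op 27 (git add c.txt): modified={b.txt, e.txt} staged={c.txt, d.txt}
After op 28 (modify c.txt): modified={b.txt, c.txt, e.txt} staged={c.txt, d.txt}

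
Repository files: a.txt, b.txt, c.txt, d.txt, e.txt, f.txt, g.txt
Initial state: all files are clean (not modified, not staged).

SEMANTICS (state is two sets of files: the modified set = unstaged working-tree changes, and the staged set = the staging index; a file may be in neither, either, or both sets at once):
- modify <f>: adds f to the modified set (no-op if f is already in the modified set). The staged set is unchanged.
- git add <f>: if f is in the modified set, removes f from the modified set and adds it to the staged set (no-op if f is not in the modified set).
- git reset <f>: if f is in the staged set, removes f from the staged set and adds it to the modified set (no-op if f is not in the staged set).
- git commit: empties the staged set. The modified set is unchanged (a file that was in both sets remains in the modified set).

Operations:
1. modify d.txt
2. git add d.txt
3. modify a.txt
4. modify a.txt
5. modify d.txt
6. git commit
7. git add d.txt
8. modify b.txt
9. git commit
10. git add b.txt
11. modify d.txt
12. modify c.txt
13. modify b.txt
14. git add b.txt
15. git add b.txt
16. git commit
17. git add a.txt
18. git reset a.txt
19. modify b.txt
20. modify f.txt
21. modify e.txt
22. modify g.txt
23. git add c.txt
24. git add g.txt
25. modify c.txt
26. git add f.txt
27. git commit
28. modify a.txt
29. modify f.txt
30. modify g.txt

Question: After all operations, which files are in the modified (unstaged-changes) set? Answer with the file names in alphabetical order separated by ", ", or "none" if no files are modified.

After op 1 (modify d.txt): modified={d.txt} staged={none}
After op 2 (git add d.txt): modified={none} staged={d.txt}
After op 3 (modify a.txt): modified={a.txt} staged={d.txt}
After op 4 (modify a.txt): modified={a.txt} staged={d.txt}
After op 5 (modify d.txt): modified={a.txt, d.txt} staged={d.txt}
After op 6 (git commit): modified={a.txt, d.txt} staged={none}
After op 7 (git add d.txt): modified={a.txt} staged={d.txt}
After op 8 (modify b.txt): modified={a.txt, b.txt} staged={d.txt}
After op 9 (git commit): modified={a.txt, b.txt} staged={none}
After op 10 (git add b.txt): modified={a.txt} staged={b.txt}
After op 11 (modify d.txt): modified={a.txt, d.txt} staged={b.txt}
After op 12 (modify c.txt): modified={a.txt, c.txt, d.txt} staged={b.txt}
After op 13 (modify b.txt): modified={a.txt, b.txt, c.txt, d.txt} staged={b.txt}
After op 14 (git add b.txt): modified={a.txt, c.txt, d.txt} staged={b.txt}
After op 15 (git add b.txt): modified={a.txt, c.txt, d.txt} staged={b.txt}
After op 16 (git commit): modified={a.txt, c.txt, d.txt} staged={none}
After op 17 (git add a.txt): modified={c.txt, d.txt} staged={a.txt}
After op 18 (git reset a.txt): modified={a.txt, c.txt, d.txt} staged={none}
After op 19 (modify b.txt): modified={a.txt, b.txt, c.txt, d.txt} staged={none}
After op 20 (modify f.txt): modified={a.txt, b.txt, c.txt, d.txt, f.txt} staged={none}
After op 21 (modify e.txt): modified={a.txt, b.txt, c.txt, d.txt, e.txt, f.txt} staged={none}
After op 22 (modify g.txt): modified={a.txt, b.txt, c.txt, d.txt, e.txt, f.txt, g.txt} staged={none}
After op 23 (git add c.txt): modified={a.txt, b.txt, d.txt, e.txt, f.txt, g.txt} staged={c.txt}
After op 24 (git add g.txt): modified={a.txt, b.txt, d.txt, e.txt, f.txt} staged={c.txt, g.txt}
After op 25 (modify c.txt): modified={a.txt, b.txt, c.txt, d.txt, e.txt, f.txt} staged={c.txt, g.txt}
After op 26 (git add f.txt): modified={a.txt, b.txt, c.txt, d.txt, e.txt} staged={c.txt, f.txt, g.txt}
After op 27 (git commit): modified={a.txt, b.txt, c.txt, d.txt, e.txt} staged={none}
After op 28 (modify a.txt): modified={a.txt, b.txt, c.txt, d.txt, e.txt} staged={none}
After op 29 (modify f.txt): modified={a.txt, b.txt, c.txt, d.txt, e.txt, f.txt} staged={none}
After op 30 (modify g.txt): modified={a.txt, b.txt, c.txt, d.txt, e.txt, f.txt, g.txt} staged={none}

Answer: a.txt, b.txt, c.txt, d.txt, e.txt, f.txt, g.txt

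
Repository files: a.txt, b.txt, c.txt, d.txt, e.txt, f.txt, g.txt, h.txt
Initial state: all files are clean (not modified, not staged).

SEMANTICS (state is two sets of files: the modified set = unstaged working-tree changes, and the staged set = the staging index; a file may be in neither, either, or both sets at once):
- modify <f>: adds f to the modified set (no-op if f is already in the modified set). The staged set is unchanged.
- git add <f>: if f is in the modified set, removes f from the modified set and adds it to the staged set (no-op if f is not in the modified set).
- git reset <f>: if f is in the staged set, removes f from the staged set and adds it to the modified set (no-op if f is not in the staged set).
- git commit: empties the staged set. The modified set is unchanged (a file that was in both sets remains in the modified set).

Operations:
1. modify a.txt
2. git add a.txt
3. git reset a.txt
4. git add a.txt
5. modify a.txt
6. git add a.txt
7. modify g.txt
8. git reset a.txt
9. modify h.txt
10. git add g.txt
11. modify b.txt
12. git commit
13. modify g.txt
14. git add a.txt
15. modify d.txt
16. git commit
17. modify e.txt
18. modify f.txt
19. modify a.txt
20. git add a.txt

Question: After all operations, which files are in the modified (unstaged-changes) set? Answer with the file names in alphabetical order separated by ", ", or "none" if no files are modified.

Answer: b.txt, d.txt, e.txt, f.txt, g.txt, h.txt

Derivation:
After op 1 (modify a.txt): modified={a.txt} staged={none}
After op 2 (git add a.txt): modified={none} staged={a.txt}
After op 3 (git reset a.txt): modified={a.txt} staged={none}
After op 4 (git add a.txt): modified={none} staged={a.txt}
After op 5 (modify a.txt): modified={a.txt} staged={a.txt}
After op 6 (git add a.txt): modified={none} staged={a.txt}
After op 7 (modify g.txt): modified={g.txt} staged={a.txt}
After op 8 (git reset a.txt): modified={a.txt, g.txt} staged={none}
After op 9 (modify h.txt): modified={a.txt, g.txt, h.txt} staged={none}
After op 10 (git add g.txt): modified={a.txt, h.txt} staged={g.txt}
After op 11 (modify b.txt): modified={a.txt, b.txt, h.txt} staged={g.txt}
After op 12 (git commit): modified={a.txt, b.txt, h.txt} staged={none}
After op 13 (modify g.txt): modified={a.txt, b.txt, g.txt, h.txt} staged={none}
After op 14 (git add a.txt): modified={b.txt, g.txt, h.txt} staged={a.txt}
After op 15 (modify d.txt): modified={b.txt, d.txt, g.txt, h.txt} staged={a.txt}
After op 16 (git commit): modified={b.txt, d.txt, g.txt, h.txt} staged={none}
After op 17 (modify e.txt): modified={b.txt, d.txt, e.txt, g.txt, h.txt} staged={none}
After op 18 (modify f.txt): modified={b.txt, d.txt, e.txt, f.txt, g.txt, h.txt} staged={none}
After op 19 (modify a.txt): modified={a.txt, b.txt, d.txt, e.txt, f.txt, g.txt, h.txt} staged={none}
After op 20 (git add a.txt): modified={b.txt, d.txt, e.txt, f.txt, g.txt, h.txt} staged={a.txt}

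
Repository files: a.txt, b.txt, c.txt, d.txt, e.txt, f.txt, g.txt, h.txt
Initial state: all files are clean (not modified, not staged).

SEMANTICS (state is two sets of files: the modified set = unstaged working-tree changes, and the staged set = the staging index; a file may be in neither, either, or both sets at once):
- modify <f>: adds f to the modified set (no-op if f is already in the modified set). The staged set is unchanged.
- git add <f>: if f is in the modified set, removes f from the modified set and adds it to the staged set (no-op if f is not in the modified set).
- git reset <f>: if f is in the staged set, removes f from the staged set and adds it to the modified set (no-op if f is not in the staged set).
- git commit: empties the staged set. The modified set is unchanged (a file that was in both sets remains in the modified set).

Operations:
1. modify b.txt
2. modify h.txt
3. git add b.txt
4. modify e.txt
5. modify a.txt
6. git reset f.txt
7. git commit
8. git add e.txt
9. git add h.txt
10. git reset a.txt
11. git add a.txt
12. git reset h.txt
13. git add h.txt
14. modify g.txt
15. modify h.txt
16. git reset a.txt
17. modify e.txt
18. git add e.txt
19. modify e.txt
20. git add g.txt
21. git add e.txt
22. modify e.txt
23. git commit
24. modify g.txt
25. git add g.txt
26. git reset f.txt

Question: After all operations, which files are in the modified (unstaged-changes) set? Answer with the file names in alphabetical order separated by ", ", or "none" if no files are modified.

After op 1 (modify b.txt): modified={b.txt} staged={none}
After op 2 (modify h.txt): modified={b.txt, h.txt} staged={none}
After op 3 (git add b.txt): modified={h.txt} staged={b.txt}
After op 4 (modify e.txt): modified={e.txt, h.txt} staged={b.txt}
After op 5 (modify a.txt): modified={a.txt, e.txt, h.txt} staged={b.txt}
After op 6 (git reset f.txt): modified={a.txt, e.txt, h.txt} staged={b.txt}
After op 7 (git commit): modified={a.txt, e.txt, h.txt} staged={none}
After op 8 (git add e.txt): modified={a.txt, h.txt} staged={e.txt}
After op 9 (git add h.txt): modified={a.txt} staged={e.txt, h.txt}
After op 10 (git reset a.txt): modified={a.txt} staged={e.txt, h.txt}
After op 11 (git add a.txt): modified={none} staged={a.txt, e.txt, h.txt}
After op 12 (git reset h.txt): modified={h.txt} staged={a.txt, e.txt}
After op 13 (git add h.txt): modified={none} staged={a.txt, e.txt, h.txt}
After op 14 (modify g.txt): modified={g.txt} staged={a.txt, e.txt, h.txt}
After op 15 (modify h.txt): modified={g.txt, h.txt} staged={a.txt, e.txt, h.txt}
After op 16 (git reset a.txt): modified={a.txt, g.txt, h.txt} staged={e.txt, h.txt}
After op 17 (modify e.txt): modified={a.txt, e.txt, g.txt, h.txt} staged={e.txt, h.txt}
After op 18 (git add e.txt): modified={a.txt, g.txt, h.txt} staged={e.txt, h.txt}
After op 19 (modify e.txt): modified={a.txt, e.txt, g.txt, h.txt} staged={e.txt, h.txt}
After op 20 (git add g.txt): modified={a.txt, e.txt, h.txt} staged={e.txt, g.txt, h.txt}
After op 21 (git add e.txt): modified={a.txt, h.txt} staged={e.txt, g.txt, h.txt}
After op 22 (modify e.txt): modified={a.txt, e.txt, h.txt} staged={e.txt, g.txt, h.txt}
After op 23 (git commit): modified={a.txt, e.txt, h.txt} staged={none}
After op 24 (modify g.txt): modified={a.txt, e.txt, g.txt, h.txt} staged={none}
After op 25 (git add g.txt): modified={a.txt, e.txt, h.txt} staged={g.txt}
After op 26 (git reset f.txt): modified={a.txt, e.txt, h.txt} staged={g.txt}

Answer: a.txt, e.txt, h.txt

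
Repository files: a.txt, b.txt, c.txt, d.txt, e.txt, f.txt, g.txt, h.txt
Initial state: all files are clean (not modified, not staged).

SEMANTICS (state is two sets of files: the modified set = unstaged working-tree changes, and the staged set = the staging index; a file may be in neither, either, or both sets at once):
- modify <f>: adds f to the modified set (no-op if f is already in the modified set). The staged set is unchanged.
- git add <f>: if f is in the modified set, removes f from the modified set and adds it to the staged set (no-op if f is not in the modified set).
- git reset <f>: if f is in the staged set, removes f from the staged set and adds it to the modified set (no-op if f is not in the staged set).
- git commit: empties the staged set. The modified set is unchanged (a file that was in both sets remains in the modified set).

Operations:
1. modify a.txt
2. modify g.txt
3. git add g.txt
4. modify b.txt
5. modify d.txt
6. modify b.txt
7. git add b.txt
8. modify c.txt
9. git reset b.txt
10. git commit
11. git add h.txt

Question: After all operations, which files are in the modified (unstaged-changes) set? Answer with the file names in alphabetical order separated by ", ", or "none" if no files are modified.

Answer: a.txt, b.txt, c.txt, d.txt

Derivation:
After op 1 (modify a.txt): modified={a.txt} staged={none}
After op 2 (modify g.txt): modified={a.txt, g.txt} staged={none}
After op 3 (git add g.txt): modified={a.txt} staged={g.txt}
After op 4 (modify b.txt): modified={a.txt, b.txt} staged={g.txt}
After op 5 (modify d.txt): modified={a.txt, b.txt, d.txt} staged={g.txt}
After op 6 (modify b.txt): modified={a.txt, b.txt, d.txt} staged={g.txt}
After op 7 (git add b.txt): modified={a.txt, d.txt} staged={b.txt, g.txt}
After op 8 (modify c.txt): modified={a.txt, c.txt, d.txt} staged={b.txt, g.txt}
After op 9 (git reset b.txt): modified={a.txt, b.txt, c.txt, d.txt} staged={g.txt}
After op 10 (git commit): modified={a.txt, b.txt, c.txt, d.txt} staged={none}
After op 11 (git add h.txt): modified={a.txt, b.txt, c.txt, d.txt} staged={none}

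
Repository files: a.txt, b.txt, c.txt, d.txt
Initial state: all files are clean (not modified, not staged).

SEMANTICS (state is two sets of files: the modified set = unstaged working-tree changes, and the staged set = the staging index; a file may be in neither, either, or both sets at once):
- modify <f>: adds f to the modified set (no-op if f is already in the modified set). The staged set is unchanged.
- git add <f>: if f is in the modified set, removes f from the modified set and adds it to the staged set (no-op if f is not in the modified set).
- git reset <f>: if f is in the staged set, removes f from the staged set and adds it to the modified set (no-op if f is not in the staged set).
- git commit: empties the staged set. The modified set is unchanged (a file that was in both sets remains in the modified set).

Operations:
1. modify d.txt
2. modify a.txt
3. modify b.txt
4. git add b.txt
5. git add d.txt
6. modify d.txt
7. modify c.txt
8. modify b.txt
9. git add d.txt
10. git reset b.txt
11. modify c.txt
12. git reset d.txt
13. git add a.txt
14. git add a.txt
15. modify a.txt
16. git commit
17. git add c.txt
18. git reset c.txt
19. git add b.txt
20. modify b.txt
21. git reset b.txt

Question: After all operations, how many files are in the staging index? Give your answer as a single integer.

Answer: 0

Derivation:
After op 1 (modify d.txt): modified={d.txt} staged={none}
After op 2 (modify a.txt): modified={a.txt, d.txt} staged={none}
After op 3 (modify b.txt): modified={a.txt, b.txt, d.txt} staged={none}
After op 4 (git add b.txt): modified={a.txt, d.txt} staged={b.txt}
After op 5 (git add d.txt): modified={a.txt} staged={b.txt, d.txt}
After op 6 (modify d.txt): modified={a.txt, d.txt} staged={b.txt, d.txt}
After op 7 (modify c.txt): modified={a.txt, c.txt, d.txt} staged={b.txt, d.txt}
After op 8 (modify b.txt): modified={a.txt, b.txt, c.txt, d.txt} staged={b.txt, d.txt}
After op 9 (git add d.txt): modified={a.txt, b.txt, c.txt} staged={b.txt, d.txt}
After op 10 (git reset b.txt): modified={a.txt, b.txt, c.txt} staged={d.txt}
After op 11 (modify c.txt): modified={a.txt, b.txt, c.txt} staged={d.txt}
After op 12 (git reset d.txt): modified={a.txt, b.txt, c.txt, d.txt} staged={none}
After op 13 (git add a.txt): modified={b.txt, c.txt, d.txt} staged={a.txt}
After op 14 (git add a.txt): modified={b.txt, c.txt, d.txt} staged={a.txt}
After op 15 (modify a.txt): modified={a.txt, b.txt, c.txt, d.txt} staged={a.txt}
After op 16 (git commit): modified={a.txt, b.txt, c.txt, d.txt} staged={none}
After op 17 (git add c.txt): modified={a.txt, b.txt, d.txt} staged={c.txt}
After op 18 (git reset c.txt): modified={a.txt, b.txt, c.txt, d.txt} staged={none}
After op 19 (git add b.txt): modified={a.txt, c.txt, d.txt} staged={b.txt}
After op 20 (modify b.txt): modified={a.txt, b.txt, c.txt, d.txt} staged={b.txt}
After op 21 (git reset b.txt): modified={a.txt, b.txt, c.txt, d.txt} staged={none}
Final staged set: {none} -> count=0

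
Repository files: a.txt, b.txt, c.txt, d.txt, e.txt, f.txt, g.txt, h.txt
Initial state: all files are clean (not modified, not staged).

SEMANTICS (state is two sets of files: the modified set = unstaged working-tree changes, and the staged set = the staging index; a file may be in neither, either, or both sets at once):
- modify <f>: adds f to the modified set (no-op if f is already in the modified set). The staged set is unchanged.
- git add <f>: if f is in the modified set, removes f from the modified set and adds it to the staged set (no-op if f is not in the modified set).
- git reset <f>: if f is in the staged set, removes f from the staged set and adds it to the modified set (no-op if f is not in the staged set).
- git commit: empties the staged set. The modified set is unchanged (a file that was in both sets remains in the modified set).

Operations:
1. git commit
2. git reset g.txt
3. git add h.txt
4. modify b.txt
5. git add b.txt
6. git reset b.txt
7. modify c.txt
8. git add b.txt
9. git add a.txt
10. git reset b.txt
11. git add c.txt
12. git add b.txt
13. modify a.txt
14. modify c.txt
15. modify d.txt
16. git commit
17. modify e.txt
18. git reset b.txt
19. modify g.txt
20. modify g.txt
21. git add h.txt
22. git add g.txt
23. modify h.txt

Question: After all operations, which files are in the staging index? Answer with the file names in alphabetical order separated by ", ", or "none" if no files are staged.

After op 1 (git commit): modified={none} staged={none}
After op 2 (git reset g.txt): modified={none} staged={none}
After op 3 (git add h.txt): modified={none} staged={none}
After op 4 (modify b.txt): modified={b.txt} staged={none}
After op 5 (git add b.txt): modified={none} staged={b.txt}
After op 6 (git reset b.txt): modified={b.txt} staged={none}
After op 7 (modify c.txt): modified={b.txt, c.txt} staged={none}
After op 8 (git add b.txt): modified={c.txt} staged={b.txt}
After op 9 (git add a.txt): modified={c.txt} staged={b.txt}
After op 10 (git reset b.txt): modified={b.txt, c.txt} staged={none}
After op 11 (git add c.txt): modified={b.txt} staged={c.txt}
After op 12 (git add b.txt): modified={none} staged={b.txt, c.txt}
After op 13 (modify a.txt): modified={a.txt} staged={b.txt, c.txt}
After op 14 (modify c.txt): modified={a.txt, c.txt} staged={b.txt, c.txt}
After op 15 (modify d.txt): modified={a.txt, c.txt, d.txt} staged={b.txt, c.txt}
After op 16 (git commit): modified={a.txt, c.txt, d.txt} staged={none}
After op 17 (modify e.txt): modified={a.txt, c.txt, d.txt, e.txt} staged={none}
After op 18 (git reset b.txt): modified={a.txt, c.txt, d.txt, e.txt} staged={none}
After op 19 (modify g.txt): modified={a.txt, c.txt, d.txt, e.txt, g.txt} staged={none}
After op 20 (modify g.txt): modified={a.txt, c.txt, d.txt, e.txt, g.txt} staged={none}
After op 21 (git add h.txt): modified={a.txt, c.txt, d.txt, e.txt, g.txt} staged={none}
After op 22 (git add g.txt): modified={a.txt, c.txt, d.txt, e.txt} staged={g.txt}
After op 23 (modify h.txt): modified={a.txt, c.txt, d.txt, e.txt, h.txt} staged={g.txt}

Answer: g.txt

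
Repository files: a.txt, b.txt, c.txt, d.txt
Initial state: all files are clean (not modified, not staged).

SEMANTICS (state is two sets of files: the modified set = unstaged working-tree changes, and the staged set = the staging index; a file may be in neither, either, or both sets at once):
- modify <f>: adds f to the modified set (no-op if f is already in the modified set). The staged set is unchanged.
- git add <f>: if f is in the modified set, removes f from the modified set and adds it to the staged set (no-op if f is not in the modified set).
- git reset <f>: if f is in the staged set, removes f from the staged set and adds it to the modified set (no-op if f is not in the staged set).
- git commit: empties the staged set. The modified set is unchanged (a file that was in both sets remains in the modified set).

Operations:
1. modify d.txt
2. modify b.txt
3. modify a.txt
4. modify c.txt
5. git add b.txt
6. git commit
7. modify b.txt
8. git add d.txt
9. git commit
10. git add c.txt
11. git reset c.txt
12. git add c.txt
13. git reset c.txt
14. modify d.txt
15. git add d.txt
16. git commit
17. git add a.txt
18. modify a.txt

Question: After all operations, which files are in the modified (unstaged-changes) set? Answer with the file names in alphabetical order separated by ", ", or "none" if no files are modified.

After op 1 (modify d.txt): modified={d.txt} staged={none}
After op 2 (modify b.txt): modified={b.txt, d.txt} staged={none}
After op 3 (modify a.txt): modified={a.txt, b.txt, d.txt} staged={none}
After op 4 (modify c.txt): modified={a.txt, b.txt, c.txt, d.txt} staged={none}
After op 5 (git add b.txt): modified={a.txt, c.txt, d.txt} staged={b.txt}
After op 6 (git commit): modified={a.txt, c.txt, d.txt} staged={none}
After op 7 (modify b.txt): modified={a.txt, b.txt, c.txt, d.txt} staged={none}
After op 8 (git add d.txt): modified={a.txt, b.txt, c.txt} staged={d.txt}
After op 9 (git commit): modified={a.txt, b.txt, c.txt} staged={none}
After op 10 (git add c.txt): modified={a.txt, b.txt} staged={c.txt}
After op 11 (git reset c.txt): modified={a.txt, b.txt, c.txt} staged={none}
After op 12 (git add c.txt): modified={a.txt, b.txt} staged={c.txt}
After op 13 (git reset c.txt): modified={a.txt, b.txt, c.txt} staged={none}
After op 14 (modify d.txt): modified={a.txt, b.txt, c.txt, d.txt} staged={none}
After op 15 (git add d.txt): modified={a.txt, b.txt, c.txt} staged={d.txt}
After op 16 (git commit): modified={a.txt, b.txt, c.txt} staged={none}
After op 17 (git add a.txt): modified={b.txt, c.txt} staged={a.txt}
After op 18 (modify a.txt): modified={a.txt, b.txt, c.txt} staged={a.txt}

Answer: a.txt, b.txt, c.txt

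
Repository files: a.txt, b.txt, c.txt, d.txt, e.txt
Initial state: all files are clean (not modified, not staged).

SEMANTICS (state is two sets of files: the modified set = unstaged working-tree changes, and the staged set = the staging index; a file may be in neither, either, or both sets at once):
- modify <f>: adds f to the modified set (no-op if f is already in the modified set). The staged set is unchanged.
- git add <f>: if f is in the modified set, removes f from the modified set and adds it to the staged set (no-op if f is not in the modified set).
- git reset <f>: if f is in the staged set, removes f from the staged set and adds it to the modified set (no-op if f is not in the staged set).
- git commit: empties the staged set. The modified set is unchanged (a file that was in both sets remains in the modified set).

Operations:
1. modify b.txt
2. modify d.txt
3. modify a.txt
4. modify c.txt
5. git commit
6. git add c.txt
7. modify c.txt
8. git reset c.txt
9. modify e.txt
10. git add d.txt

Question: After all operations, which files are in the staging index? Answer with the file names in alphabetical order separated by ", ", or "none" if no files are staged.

Answer: d.txt

Derivation:
After op 1 (modify b.txt): modified={b.txt} staged={none}
After op 2 (modify d.txt): modified={b.txt, d.txt} staged={none}
After op 3 (modify a.txt): modified={a.txt, b.txt, d.txt} staged={none}
After op 4 (modify c.txt): modified={a.txt, b.txt, c.txt, d.txt} staged={none}
After op 5 (git commit): modified={a.txt, b.txt, c.txt, d.txt} staged={none}
After op 6 (git add c.txt): modified={a.txt, b.txt, d.txt} staged={c.txt}
After op 7 (modify c.txt): modified={a.txt, b.txt, c.txt, d.txt} staged={c.txt}
After op 8 (git reset c.txt): modified={a.txt, b.txt, c.txt, d.txt} staged={none}
After op 9 (modify e.txt): modified={a.txt, b.txt, c.txt, d.txt, e.txt} staged={none}
After op 10 (git add d.txt): modified={a.txt, b.txt, c.txt, e.txt} staged={d.txt}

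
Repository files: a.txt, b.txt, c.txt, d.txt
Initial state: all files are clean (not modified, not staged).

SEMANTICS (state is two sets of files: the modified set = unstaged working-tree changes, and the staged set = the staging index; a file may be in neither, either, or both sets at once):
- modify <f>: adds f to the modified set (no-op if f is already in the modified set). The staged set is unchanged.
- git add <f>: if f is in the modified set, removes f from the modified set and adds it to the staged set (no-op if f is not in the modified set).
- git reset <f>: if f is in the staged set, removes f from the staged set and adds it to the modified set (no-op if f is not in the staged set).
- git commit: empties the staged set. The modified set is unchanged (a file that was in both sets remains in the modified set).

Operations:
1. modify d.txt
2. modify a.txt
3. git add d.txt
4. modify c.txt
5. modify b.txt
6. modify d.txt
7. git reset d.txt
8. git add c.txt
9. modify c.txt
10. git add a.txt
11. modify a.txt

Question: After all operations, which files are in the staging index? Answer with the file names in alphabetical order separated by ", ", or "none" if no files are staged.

After op 1 (modify d.txt): modified={d.txt} staged={none}
After op 2 (modify a.txt): modified={a.txt, d.txt} staged={none}
After op 3 (git add d.txt): modified={a.txt} staged={d.txt}
After op 4 (modify c.txt): modified={a.txt, c.txt} staged={d.txt}
After op 5 (modify b.txt): modified={a.txt, b.txt, c.txt} staged={d.txt}
After op 6 (modify d.txt): modified={a.txt, b.txt, c.txt, d.txt} staged={d.txt}
After op 7 (git reset d.txt): modified={a.txt, b.txt, c.txt, d.txt} staged={none}
After op 8 (git add c.txt): modified={a.txt, b.txt, d.txt} staged={c.txt}
After op 9 (modify c.txt): modified={a.txt, b.txt, c.txt, d.txt} staged={c.txt}
After op 10 (git add a.txt): modified={b.txt, c.txt, d.txt} staged={a.txt, c.txt}
After op 11 (modify a.txt): modified={a.txt, b.txt, c.txt, d.txt} staged={a.txt, c.txt}

Answer: a.txt, c.txt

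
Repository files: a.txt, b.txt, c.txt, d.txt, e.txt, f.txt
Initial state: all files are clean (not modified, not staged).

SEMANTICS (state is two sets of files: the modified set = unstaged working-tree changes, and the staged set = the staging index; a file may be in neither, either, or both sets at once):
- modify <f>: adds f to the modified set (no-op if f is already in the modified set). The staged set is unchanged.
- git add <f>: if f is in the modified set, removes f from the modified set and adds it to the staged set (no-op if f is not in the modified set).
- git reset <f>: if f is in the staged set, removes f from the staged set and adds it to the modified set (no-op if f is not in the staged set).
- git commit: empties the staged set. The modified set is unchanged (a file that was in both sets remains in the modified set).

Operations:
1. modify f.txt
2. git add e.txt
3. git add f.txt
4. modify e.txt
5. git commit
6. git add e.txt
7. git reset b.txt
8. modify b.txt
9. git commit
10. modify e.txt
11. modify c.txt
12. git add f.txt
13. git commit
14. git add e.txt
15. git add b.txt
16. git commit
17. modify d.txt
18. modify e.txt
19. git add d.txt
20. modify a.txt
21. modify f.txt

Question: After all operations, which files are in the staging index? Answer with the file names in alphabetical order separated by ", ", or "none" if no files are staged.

Answer: d.txt

Derivation:
After op 1 (modify f.txt): modified={f.txt} staged={none}
After op 2 (git add e.txt): modified={f.txt} staged={none}
After op 3 (git add f.txt): modified={none} staged={f.txt}
After op 4 (modify e.txt): modified={e.txt} staged={f.txt}
After op 5 (git commit): modified={e.txt} staged={none}
After op 6 (git add e.txt): modified={none} staged={e.txt}
After op 7 (git reset b.txt): modified={none} staged={e.txt}
After op 8 (modify b.txt): modified={b.txt} staged={e.txt}
After op 9 (git commit): modified={b.txt} staged={none}
After op 10 (modify e.txt): modified={b.txt, e.txt} staged={none}
After op 11 (modify c.txt): modified={b.txt, c.txt, e.txt} staged={none}
After op 12 (git add f.txt): modified={b.txt, c.txt, e.txt} staged={none}
After op 13 (git commit): modified={b.txt, c.txt, e.txt} staged={none}
After op 14 (git add e.txt): modified={b.txt, c.txt} staged={e.txt}
After op 15 (git add b.txt): modified={c.txt} staged={b.txt, e.txt}
After op 16 (git commit): modified={c.txt} staged={none}
After op 17 (modify d.txt): modified={c.txt, d.txt} staged={none}
After op 18 (modify e.txt): modified={c.txt, d.txt, e.txt} staged={none}
After op 19 (git add d.txt): modified={c.txt, e.txt} staged={d.txt}
After op 20 (modify a.txt): modified={a.txt, c.txt, e.txt} staged={d.txt}
After op 21 (modify f.txt): modified={a.txt, c.txt, e.txt, f.txt} staged={d.txt}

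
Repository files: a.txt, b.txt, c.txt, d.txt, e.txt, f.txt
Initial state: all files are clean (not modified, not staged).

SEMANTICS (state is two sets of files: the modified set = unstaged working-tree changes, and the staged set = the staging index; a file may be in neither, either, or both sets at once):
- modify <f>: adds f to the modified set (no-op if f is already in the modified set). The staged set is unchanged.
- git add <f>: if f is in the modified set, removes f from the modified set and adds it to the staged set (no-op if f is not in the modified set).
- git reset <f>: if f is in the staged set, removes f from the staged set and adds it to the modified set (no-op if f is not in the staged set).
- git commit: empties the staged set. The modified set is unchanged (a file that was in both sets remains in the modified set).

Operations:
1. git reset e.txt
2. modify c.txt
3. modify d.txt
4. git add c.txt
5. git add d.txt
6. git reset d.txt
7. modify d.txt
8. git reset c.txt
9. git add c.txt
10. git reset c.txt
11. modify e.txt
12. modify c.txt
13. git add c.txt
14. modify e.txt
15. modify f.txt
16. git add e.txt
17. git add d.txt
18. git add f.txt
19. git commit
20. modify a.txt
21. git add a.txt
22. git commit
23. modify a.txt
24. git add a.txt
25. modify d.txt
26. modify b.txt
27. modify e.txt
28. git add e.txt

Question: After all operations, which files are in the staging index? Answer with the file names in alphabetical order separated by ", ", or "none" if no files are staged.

Answer: a.txt, e.txt

Derivation:
After op 1 (git reset e.txt): modified={none} staged={none}
After op 2 (modify c.txt): modified={c.txt} staged={none}
After op 3 (modify d.txt): modified={c.txt, d.txt} staged={none}
After op 4 (git add c.txt): modified={d.txt} staged={c.txt}
After op 5 (git add d.txt): modified={none} staged={c.txt, d.txt}
After op 6 (git reset d.txt): modified={d.txt} staged={c.txt}
After op 7 (modify d.txt): modified={d.txt} staged={c.txt}
After op 8 (git reset c.txt): modified={c.txt, d.txt} staged={none}
After op 9 (git add c.txt): modified={d.txt} staged={c.txt}
After op 10 (git reset c.txt): modified={c.txt, d.txt} staged={none}
After op 11 (modify e.txt): modified={c.txt, d.txt, e.txt} staged={none}
After op 12 (modify c.txt): modified={c.txt, d.txt, e.txt} staged={none}
After op 13 (git add c.txt): modified={d.txt, e.txt} staged={c.txt}
After op 14 (modify e.txt): modified={d.txt, e.txt} staged={c.txt}
After op 15 (modify f.txt): modified={d.txt, e.txt, f.txt} staged={c.txt}
After op 16 (git add e.txt): modified={d.txt, f.txt} staged={c.txt, e.txt}
After op 17 (git add d.txt): modified={f.txt} staged={c.txt, d.txt, e.txt}
After op 18 (git add f.txt): modified={none} staged={c.txt, d.txt, e.txt, f.txt}
After op 19 (git commit): modified={none} staged={none}
After op 20 (modify a.txt): modified={a.txt} staged={none}
After op 21 (git add a.txt): modified={none} staged={a.txt}
After op 22 (git commit): modified={none} staged={none}
After op 23 (modify a.txt): modified={a.txt} staged={none}
After op 24 (git add a.txt): modified={none} staged={a.txt}
After op 25 (modify d.txt): modified={d.txt} staged={a.txt}
After op 26 (modify b.txt): modified={b.txt, d.txt} staged={a.txt}
After op 27 (modify e.txt): modified={b.txt, d.txt, e.txt} staged={a.txt}
After op 28 (git add e.txt): modified={b.txt, d.txt} staged={a.txt, e.txt}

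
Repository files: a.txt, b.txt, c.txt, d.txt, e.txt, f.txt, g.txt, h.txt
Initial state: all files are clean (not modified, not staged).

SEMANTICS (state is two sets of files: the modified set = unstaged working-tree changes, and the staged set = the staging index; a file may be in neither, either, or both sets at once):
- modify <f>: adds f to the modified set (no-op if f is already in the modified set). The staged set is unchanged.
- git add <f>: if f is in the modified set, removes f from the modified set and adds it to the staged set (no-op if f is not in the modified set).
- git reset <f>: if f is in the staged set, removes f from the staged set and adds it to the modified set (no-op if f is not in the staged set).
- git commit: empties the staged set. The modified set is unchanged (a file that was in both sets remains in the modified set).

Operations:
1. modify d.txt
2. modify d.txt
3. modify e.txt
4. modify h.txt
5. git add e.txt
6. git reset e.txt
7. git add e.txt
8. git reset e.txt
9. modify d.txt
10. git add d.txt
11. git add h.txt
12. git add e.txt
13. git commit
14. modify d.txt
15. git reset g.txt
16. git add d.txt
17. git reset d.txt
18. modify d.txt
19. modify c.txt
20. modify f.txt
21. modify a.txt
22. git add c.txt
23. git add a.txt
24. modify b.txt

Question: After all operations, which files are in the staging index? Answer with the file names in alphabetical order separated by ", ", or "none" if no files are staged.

After op 1 (modify d.txt): modified={d.txt} staged={none}
After op 2 (modify d.txt): modified={d.txt} staged={none}
After op 3 (modify e.txt): modified={d.txt, e.txt} staged={none}
After op 4 (modify h.txt): modified={d.txt, e.txt, h.txt} staged={none}
After op 5 (git add e.txt): modified={d.txt, h.txt} staged={e.txt}
After op 6 (git reset e.txt): modified={d.txt, e.txt, h.txt} staged={none}
After op 7 (git add e.txt): modified={d.txt, h.txt} staged={e.txt}
After op 8 (git reset e.txt): modified={d.txt, e.txt, h.txt} staged={none}
After op 9 (modify d.txt): modified={d.txt, e.txt, h.txt} staged={none}
After op 10 (git add d.txt): modified={e.txt, h.txt} staged={d.txt}
After op 11 (git add h.txt): modified={e.txt} staged={d.txt, h.txt}
After op 12 (git add e.txt): modified={none} staged={d.txt, e.txt, h.txt}
After op 13 (git commit): modified={none} staged={none}
After op 14 (modify d.txt): modified={d.txt} staged={none}
After op 15 (git reset g.txt): modified={d.txt} staged={none}
After op 16 (git add d.txt): modified={none} staged={d.txt}
After op 17 (git reset d.txt): modified={d.txt} staged={none}
After op 18 (modify d.txt): modified={d.txt} staged={none}
After op 19 (modify c.txt): modified={c.txt, d.txt} staged={none}
After op 20 (modify f.txt): modified={c.txt, d.txt, f.txt} staged={none}
After op 21 (modify a.txt): modified={a.txt, c.txt, d.txt, f.txt} staged={none}
After op 22 (git add c.txt): modified={a.txt, d.txt, f.txt} staged={c.txt}
After op 23 (git add a.txt): modified={d.txt, f.txt} staged={a.txt, c.txt}
After op 24 (modify b.txt): modified={b.txt, d.txt, f.txt} staged={a.txt, c.txt}

Answer: a.txt, c.txt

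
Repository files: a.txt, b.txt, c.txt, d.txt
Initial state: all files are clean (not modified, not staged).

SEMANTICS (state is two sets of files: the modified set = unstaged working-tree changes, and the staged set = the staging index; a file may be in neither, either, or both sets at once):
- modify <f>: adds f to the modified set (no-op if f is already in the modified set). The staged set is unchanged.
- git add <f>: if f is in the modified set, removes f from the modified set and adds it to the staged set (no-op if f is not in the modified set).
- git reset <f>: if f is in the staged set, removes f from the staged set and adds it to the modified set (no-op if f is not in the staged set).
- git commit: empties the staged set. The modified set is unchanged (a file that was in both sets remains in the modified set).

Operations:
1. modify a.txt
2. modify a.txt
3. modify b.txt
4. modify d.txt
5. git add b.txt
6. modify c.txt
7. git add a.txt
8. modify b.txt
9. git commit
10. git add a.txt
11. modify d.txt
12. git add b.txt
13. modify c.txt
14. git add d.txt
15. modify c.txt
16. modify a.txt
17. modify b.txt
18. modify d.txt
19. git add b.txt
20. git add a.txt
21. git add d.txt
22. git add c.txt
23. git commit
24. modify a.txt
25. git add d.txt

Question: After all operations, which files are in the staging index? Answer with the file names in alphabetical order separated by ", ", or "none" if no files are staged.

After op 1 (modify a.txt): modified={a.txt} staged={none}
After op 2 (modify a.txt): modified={a.txt} staged={none}
After op 3 (modify b.txt): modified={a.txt, b.txt} staged={none}
After op 4 (modify d.txt): modified={a.txt, b.txt, d.txt} staged={none}
After op 5 (git add b.txt): modified={a.txt, d.txt} staged={b.txt}
After op 6 (modify c.txt): modified={a.txt, c.txt, d.txt} staged={b.txt}
After op 7 (git add a.txt): modified={c.txt, d.txt} staged={a.txt, b.txt}
After op 8 (modify b.txt): modified={b.txt, c.txt, d.txt} staged={a.txt, b.txt}
After op 9 (git commit): modified={b.txt, c.txt, d.txt} staged={none}
After op 10 (git add a.txt): modified={b.txt, c.txt, d.txt} staged={none}
After op 11 (modify d.txt): modified={b.txt, c.txt, d.txt} staged={none}
After op 12 (git add b.txt): modified={c.txt, d.txt} staged={b.txt}
After op 13 (modify c.txt): modified={c.txt, d.txt} staged={b.txt}
After op 14 (git add d.txt): modified={c.txt} staged={b.txt, d.txt}
After op 15 (modify c.txt): modified={c.txt} staged={b.txt, d.txt}
After op 16 (modify a.txt): modified={a.txt, c.txt} staged={b.txt, d.txt}
After op 17 (modify b.txt): modified={a.txt, b.txt, c.txt} staged={b.txt, d.txt}
After op 18 (modify d.txt): modified={a.txt, b.txt, c.txt, d.txt} staged={b.txt, d.txt}
After op 19 (git add b.txt): modified={a.txt, c.txt, d.txt} staged={b.txt, d.txt}
After op 20 (git add a.txt): modified={c.txt, d.txt} staged={a.txt, b.txt, d.txt}
After op 21 (git add d.txt): modified={c.txt} staged={a.txt, b.txt, d.txt}
After op 22 (git add c.txt): modified={none} staged={a.txt, b.txt, c.txt, d.txt}
After op 23 (git commit): modified={none} staged={none}
After op 24 (modify a.txt): modified={a.txt} staged={none}
After op 25 (git add d.txt): modified={a.txt} staged={none}

Answer: none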